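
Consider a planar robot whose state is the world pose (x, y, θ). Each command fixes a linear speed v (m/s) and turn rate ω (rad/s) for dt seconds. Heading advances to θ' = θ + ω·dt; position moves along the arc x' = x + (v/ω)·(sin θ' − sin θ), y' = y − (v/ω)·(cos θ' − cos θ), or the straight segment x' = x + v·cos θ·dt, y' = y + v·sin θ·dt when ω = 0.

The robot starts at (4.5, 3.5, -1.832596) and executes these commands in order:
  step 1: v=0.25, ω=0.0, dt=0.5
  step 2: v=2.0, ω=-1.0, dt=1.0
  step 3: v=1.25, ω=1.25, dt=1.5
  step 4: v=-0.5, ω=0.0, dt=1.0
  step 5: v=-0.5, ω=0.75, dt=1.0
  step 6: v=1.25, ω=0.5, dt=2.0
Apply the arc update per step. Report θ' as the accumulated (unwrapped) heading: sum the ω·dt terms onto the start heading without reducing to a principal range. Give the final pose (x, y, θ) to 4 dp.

(4.2301, 1.8321, 0.7924)

step 1: θ'=-1.8326 (straight) → pose (4.4676, 3.3793, -1.8326)
step 2: θ'=-2.8326 (R=-2.0000) → pose (3.1440, 1.9916, -2.8326)
step 3: θ'=-0.9576 (R=1.0000) → pose (2.6303, 0.4635, -0.9576)
step 4: θ'=-0.9576 (straight) → pose (2.3426, 0.8724, -0.9576)
step 5: θ'=-0.2076 (R=-0.6667) → pose (1.9347, 1.1411, -0.2076)
step 6: θ'=0.7924 (R=2.5000) → pose (4.2301, 1.8321, 0.7924)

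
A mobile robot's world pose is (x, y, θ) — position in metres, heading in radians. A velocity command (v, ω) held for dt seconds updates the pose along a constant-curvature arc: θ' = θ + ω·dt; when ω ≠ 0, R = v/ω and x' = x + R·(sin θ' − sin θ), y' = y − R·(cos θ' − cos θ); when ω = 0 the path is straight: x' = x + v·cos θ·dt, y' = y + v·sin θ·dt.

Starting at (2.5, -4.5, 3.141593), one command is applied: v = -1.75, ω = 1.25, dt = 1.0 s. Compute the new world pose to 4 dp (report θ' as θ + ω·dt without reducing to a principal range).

θ' = 3.1416 + 1.25·1.0 = 4.3916
R = v/ω = -1.75/1.25 = -1.4000
x' = 2.5 + -1.4000·(sin 4.3916 − sin 3.1416) = 3.8286
y' = -4.5 − -1.4000·(cos 4.3916 − cos 3.1416) = -3.5415

(3.8286, -3.5415, 4.3916)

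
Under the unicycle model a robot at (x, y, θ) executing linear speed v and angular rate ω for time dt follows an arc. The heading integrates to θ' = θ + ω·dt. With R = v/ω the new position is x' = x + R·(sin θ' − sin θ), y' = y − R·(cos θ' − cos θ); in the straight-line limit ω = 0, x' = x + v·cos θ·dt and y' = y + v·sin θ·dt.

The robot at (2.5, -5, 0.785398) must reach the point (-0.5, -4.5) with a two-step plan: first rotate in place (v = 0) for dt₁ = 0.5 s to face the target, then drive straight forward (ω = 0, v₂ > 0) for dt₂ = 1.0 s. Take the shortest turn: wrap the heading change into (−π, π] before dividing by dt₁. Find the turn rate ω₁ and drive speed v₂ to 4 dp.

heading to target = atan2(-4.5−-5, -0.5−2.5) = 2.9764
Δθ = wrap(2.9764 − 0.7854) = 2.1910; ω₁ = Δθ/dt₁ = 4.3821
distance = √((-0.5−2.5)² + (-4.5−-5)²) = 3.0414; v₂ = distance/dt₂ = 3.0414

ω₁ = 4.3821, v₂ = 3.0414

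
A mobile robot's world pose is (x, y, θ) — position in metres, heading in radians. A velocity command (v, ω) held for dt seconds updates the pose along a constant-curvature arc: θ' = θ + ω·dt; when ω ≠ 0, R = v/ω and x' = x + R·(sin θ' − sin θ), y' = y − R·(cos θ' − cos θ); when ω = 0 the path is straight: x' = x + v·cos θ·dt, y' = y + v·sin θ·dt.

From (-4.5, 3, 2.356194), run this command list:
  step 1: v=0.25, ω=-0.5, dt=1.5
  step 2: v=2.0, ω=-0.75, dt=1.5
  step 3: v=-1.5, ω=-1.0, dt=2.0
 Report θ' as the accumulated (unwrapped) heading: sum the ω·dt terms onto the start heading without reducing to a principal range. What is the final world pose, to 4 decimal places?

step 1: θ'=1.6062 (R=-0.5000) → pose (-4.6461, 3.3359, 1.6062)
step 2: θ'=0.4812 (R=-2.6667) → pose (-3.2154, 5.7941, 0.4812)
step 3: θ'=-1.5188 (R=1.5000) → pose (-5.4076, 7.0458, -1.5188)

(-5.4076, 7.0458, -1.5188)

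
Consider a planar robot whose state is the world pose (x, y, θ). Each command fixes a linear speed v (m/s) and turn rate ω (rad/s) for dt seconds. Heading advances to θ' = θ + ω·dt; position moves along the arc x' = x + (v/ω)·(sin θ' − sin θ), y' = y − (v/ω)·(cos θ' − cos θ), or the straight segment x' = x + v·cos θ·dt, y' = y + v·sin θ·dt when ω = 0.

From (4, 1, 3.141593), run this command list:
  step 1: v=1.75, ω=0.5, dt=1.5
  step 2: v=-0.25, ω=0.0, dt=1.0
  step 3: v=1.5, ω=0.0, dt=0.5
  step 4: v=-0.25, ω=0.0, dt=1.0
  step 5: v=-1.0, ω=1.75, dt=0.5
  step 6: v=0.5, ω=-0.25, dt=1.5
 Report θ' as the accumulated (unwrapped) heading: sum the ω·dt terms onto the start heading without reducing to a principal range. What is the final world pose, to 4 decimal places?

(1.5133, -0.3994, 4.3916)

step 1: θ'=3.8916 (R=3.5000) → pose (1.6143, 0.0609, 3.8916)
step 2: θ'=3.8916 (straight) → pose (1.7972, 0.2313, 3.8916)
step 3: θ'=3.8916 (straight) → pose (1.2484, -0.2799, 3.8916)
step 4: θ'=3.8916 (straight) → pose (1.4313, -0.1095, 3.8916)
step 5: θ'=4.7666 (R=-0.5714) → pose (1.6124, 0.3396, 4.7666)
step 6: θ'=4.3916 (R=-2.0000) → pose (1.5133, -0.3994, 4.3916)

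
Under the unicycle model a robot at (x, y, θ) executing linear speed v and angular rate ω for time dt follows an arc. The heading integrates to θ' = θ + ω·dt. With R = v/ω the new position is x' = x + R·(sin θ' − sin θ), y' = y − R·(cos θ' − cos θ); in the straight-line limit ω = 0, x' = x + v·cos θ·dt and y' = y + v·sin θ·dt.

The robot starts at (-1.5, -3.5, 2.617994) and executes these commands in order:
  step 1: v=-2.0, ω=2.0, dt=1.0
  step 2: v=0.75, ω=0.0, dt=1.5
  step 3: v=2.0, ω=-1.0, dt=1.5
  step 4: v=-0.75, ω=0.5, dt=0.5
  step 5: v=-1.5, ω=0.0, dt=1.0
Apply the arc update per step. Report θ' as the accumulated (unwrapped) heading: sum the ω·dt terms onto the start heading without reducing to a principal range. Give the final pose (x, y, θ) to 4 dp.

step 1: θ'=4.6180 (R=-1.0000) → pose (-0.0045, -2.7282, 4.6180)
step 2: θ'=4.6180 (straight) → pose (-0.1105, -3.8482, 4.6180)
step 3: θ'=3.1180 (R=-2.0000) → pose (-2.1488, -5.6592, 3.1180)
step 4: θ'=3.3680 (R=-1.5000) → pose (-1.7767, -5.6213, 3.3680)
step 5: θ'=3.3680 (straight) → pose (-0.3150, -5.2846, 3.3680)

(-0.3150, -5.2846, 3.3680)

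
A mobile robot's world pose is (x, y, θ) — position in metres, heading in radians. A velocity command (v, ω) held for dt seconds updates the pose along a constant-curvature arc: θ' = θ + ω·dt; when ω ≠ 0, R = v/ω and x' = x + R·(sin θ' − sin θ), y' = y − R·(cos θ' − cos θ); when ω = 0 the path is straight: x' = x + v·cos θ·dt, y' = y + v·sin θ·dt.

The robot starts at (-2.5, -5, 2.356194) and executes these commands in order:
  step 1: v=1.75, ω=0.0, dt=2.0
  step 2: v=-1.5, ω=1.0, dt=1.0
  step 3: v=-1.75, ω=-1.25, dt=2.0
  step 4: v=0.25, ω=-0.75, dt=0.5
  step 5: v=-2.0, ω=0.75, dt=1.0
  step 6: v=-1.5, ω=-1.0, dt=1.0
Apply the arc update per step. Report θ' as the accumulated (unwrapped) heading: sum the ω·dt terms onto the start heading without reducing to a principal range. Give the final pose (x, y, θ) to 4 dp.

step 1: θ'=2.3562 (straight) → pose (-4.9749, -2.5251, 2.3562)
step 2: θ'=3.3562 (R=-1.5000) → pose (-3.5948, -2.9301, 3.3562)
step 3: θ'=0.8562 (R=1.4000) → pose (-2.2391, -5.2154, 0.8562)
step 4: θ'=0.4812 (R=-0.3333) → pose (-2.1416, -5.1383, 0.4812)
step 5: θ'=1.2312 (R=-2.6667) → pose (-3.4218, -6.6139, 1.2312)
step 6: θ'=0.2312 (R=1.5000) → pose (-4.4924, -7.5743, 0.2312)

(-4.4924, -7.5743, 0.2312)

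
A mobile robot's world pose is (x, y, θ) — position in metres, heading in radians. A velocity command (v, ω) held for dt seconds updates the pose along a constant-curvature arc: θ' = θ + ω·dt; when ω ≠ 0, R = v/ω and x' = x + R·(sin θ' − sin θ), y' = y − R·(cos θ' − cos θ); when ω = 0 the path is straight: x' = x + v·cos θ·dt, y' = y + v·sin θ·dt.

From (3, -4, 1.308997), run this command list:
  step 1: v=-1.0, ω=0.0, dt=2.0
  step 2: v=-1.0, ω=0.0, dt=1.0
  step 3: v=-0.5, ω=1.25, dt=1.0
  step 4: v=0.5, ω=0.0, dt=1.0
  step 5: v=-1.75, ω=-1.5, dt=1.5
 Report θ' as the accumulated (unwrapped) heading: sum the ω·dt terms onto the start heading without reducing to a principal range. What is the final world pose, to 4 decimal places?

(1.6852, -9.1458, 0.3090)

step 1: θ'=1.3090 (straight) → pose (2.4824, -5.9319, 1.3090)
step 2: θ'=1.3090 (straight) → pose (2.2235, -6.8978, 1.3090)
step 3: θ'=2.5590 (R=-0.4000) → pose (2.3898, -7.3353, 2.5590)
step 4: θ'=2.5590 (straight) → pose (1.9723, -7.0602, 2.5590)
step 5: θ'=0.3090 (R=1.1667) → pose (1.6852, -9.1458, 0.3090)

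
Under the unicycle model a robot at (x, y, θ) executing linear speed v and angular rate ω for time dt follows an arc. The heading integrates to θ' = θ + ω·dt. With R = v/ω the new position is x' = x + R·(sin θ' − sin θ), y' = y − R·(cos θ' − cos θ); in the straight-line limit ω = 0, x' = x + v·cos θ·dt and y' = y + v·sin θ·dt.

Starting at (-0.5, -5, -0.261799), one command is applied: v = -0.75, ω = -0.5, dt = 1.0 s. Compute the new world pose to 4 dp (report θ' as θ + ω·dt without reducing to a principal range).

θ' = -0.2618 + -0.5·1.0 = -0.7618
R = v/ω = -0.75/-0.5 = 1.5000
x' = -0.5 + 1.5000·(sin -0.7618 − sin -0.2618) = -1.1471
y' = -5 − 1.5000·(cos -0.7618 − cos -0.2618) = -4.6365

(-1.1471, -4.6365, -0.7618)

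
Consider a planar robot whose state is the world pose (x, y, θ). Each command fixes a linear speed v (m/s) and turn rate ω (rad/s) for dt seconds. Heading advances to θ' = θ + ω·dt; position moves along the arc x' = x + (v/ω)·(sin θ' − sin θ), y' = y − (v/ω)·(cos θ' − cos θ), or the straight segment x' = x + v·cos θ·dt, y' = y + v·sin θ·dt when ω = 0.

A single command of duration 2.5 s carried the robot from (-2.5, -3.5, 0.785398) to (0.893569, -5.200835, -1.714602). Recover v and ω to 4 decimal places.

v = 2.0000, ω = -1.0000

Δθ = -1.714602 − 0.785398 = -2.500000
ω = Δθ/dt = -2.500000/2.5 = -1.0000
R = Δx/(sin θ' − sin θ) = -2.0000
v = R·ω = -2.0000·-1.0000 = 2.0000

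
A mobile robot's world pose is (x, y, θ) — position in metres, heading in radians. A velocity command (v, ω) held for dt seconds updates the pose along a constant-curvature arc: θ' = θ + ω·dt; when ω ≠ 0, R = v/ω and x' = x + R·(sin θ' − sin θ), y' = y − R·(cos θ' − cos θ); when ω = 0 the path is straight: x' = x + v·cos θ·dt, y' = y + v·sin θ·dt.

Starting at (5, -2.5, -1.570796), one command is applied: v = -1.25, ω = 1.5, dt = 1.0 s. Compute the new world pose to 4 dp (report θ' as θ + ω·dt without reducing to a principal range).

θ' = -1.5708 + 1.5·1.0 = -0.0708
R = v/ω = -1.25/1.5 = -0.8333
x' = 5 + -0.8333·(sin -0.0708 − sin -1.5708) = 4.2256
y' = -2.5 − -0.8333·(cos -0.0708 − cos -1.5708) = -1.6688

(4.2256, -1.6688, -0.0708)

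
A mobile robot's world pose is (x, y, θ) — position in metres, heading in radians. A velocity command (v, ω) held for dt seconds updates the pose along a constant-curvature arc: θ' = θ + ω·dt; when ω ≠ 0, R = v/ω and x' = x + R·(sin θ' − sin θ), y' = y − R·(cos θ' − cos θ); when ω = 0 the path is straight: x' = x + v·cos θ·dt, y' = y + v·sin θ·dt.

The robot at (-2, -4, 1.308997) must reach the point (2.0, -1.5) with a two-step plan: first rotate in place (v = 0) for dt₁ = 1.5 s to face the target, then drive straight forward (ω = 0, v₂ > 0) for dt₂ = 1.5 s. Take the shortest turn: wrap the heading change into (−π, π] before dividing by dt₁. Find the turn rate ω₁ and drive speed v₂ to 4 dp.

ω₁ = -0.5003, v₂ = 3.1447

heading to target = atan2(-1.5−-4, 2−-2) = 0.5586
Δθ = wrap(0.5586 − 1.3090) = -0.7504; ω₁ = Δθ/dt₁ = -0.5003
distance = √((2−-2)² + (-1.5−-4)²) = 4.7170; v₂ = distance/dt₂ = 3.1447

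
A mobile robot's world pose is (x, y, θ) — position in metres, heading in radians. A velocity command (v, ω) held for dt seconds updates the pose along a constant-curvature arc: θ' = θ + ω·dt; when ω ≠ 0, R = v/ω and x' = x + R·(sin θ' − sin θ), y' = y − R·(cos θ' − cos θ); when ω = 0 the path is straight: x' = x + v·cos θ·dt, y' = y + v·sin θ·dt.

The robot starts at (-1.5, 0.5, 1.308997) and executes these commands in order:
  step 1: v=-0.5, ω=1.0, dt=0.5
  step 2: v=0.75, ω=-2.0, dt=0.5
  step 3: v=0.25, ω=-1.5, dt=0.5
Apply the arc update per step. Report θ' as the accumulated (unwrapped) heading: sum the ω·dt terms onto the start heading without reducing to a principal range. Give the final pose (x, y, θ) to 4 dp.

step 1: θ'=1.8090 (R=-0.5000) → pose (-1.5029, 0.2526, 1.8090)
step 2: θ'=0.8090 (R=-0.3750) → pose (-1.4099, 0.5999, 0.8090)
step 3: θ'=0.0590 (R=-0.1667) → pose (-1.2991, 0.6513, 0.0590)

(-1.2991, 0.6513, 0.0590)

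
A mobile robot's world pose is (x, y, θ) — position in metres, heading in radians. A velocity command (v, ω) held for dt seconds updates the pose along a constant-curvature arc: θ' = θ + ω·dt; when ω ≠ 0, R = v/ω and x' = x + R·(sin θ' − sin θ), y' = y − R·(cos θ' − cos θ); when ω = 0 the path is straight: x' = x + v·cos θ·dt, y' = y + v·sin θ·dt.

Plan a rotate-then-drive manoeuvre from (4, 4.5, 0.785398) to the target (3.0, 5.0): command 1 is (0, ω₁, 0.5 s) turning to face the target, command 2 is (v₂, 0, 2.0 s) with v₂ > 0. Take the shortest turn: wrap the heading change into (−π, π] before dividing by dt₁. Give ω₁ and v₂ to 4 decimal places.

ω₁ = 3.7851, v₂ = 0.5590

heading to target = atan2(5−4.5, 3−4) = 2.6779
Δθ = wrap(2.6779 − 0.7854) = 1.8925; ω₁ = Δθ/dt₁ = 3.7851
distance = √((3−4)² + (5−4.5)²) = 1.1180; v₂ = distance/dt₂ = 0.5590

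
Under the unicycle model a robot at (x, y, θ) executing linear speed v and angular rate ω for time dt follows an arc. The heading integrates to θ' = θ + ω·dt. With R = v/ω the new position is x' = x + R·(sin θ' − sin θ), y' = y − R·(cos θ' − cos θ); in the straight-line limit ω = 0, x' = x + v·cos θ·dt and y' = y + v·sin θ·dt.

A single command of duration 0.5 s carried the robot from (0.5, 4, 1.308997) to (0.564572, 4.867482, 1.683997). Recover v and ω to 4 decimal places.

Δθ = 1.683997 − 1.308997 = 0.375000
ω = Δθ/dt = 0.375000/0.5 = 0.7500
R = −Δy/(cos θ' − cos θ) = 2.3333
v = R·ω = 2.3333·0.7500 = 1.7500

v = 1.7500, ω = 0.7500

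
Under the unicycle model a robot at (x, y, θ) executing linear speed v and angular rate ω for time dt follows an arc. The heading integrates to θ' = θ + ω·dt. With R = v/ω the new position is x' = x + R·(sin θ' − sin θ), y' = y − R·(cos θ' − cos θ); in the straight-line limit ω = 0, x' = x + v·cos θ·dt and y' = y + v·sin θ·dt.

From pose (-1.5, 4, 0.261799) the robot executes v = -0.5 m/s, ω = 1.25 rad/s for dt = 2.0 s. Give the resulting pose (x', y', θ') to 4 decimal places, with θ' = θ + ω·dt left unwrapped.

(-1.5448, 3.2421, 2.7618)

θ' = 0.2618 + 1.25·2.0 = 2.7618
R = v/ω = -0.5/1.25 = -0.4000
x' = -1.5 + -0.4000·(sin 2.7618 − sin 0.2618) = -1.5448
y' = 4 − -0.4000·(cos 2.7618 − cos 0.2618) = 3.2421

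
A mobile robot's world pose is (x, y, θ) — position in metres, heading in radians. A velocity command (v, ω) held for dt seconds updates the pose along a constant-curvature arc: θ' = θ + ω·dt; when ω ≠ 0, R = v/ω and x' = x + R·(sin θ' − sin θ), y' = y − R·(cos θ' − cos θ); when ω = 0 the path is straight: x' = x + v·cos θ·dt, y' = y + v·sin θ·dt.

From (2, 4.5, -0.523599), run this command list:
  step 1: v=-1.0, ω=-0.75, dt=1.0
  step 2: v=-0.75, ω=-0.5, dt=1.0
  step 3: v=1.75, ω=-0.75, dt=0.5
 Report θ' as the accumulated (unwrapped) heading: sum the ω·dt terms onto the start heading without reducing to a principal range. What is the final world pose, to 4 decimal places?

(1.0258, 5.2012, -2.1486)

step 1: θ'=-1.2736 (R=1.3333) → pose (1.3918, 5.2642, -1.2736)
step 2: θ'=-1.7736 (R=1.5000) → pose (1.3568, 6.0056, -1.7736)
step 3: θ'=-2.1486 (R=-2.3333) → pose (1.0258, 5.2012, -2.1486)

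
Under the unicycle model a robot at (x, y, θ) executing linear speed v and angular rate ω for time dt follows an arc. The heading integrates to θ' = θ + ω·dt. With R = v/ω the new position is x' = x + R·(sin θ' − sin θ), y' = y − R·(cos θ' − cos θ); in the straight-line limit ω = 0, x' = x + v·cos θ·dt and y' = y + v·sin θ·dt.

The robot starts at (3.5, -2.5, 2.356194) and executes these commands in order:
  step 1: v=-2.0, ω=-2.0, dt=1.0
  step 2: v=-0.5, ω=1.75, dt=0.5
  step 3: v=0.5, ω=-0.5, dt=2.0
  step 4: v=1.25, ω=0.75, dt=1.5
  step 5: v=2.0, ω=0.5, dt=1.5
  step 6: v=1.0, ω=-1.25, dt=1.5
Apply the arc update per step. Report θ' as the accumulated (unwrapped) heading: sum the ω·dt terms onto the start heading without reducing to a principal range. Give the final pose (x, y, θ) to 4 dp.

step 1: θ'=0.3562 (R=1.0000) → pose (3.1416, -4.1443, 0.3562)
step 2: θ'=1.2312 (R=-0.2857) → pose (2.9718, -4.3169, 1.2312)
step 3: θ'=0.2312 (R=-1.0000) → pose (3.6856, -3.6767, 0.2312)
step 4: θ'=1.3562 (R=1.6667) → pose (4.9321, -2.4093, 1.3562)
step 5: θ'=2.1062 (R=4.0000) → pose (4.4641, 0.4833, 2.1062)
step 6: θ'=0.2312 (R=-0.8000) → pose (4.9689, 1.6702, 0.2312)

(4.9689, 1.6702, 0.2312)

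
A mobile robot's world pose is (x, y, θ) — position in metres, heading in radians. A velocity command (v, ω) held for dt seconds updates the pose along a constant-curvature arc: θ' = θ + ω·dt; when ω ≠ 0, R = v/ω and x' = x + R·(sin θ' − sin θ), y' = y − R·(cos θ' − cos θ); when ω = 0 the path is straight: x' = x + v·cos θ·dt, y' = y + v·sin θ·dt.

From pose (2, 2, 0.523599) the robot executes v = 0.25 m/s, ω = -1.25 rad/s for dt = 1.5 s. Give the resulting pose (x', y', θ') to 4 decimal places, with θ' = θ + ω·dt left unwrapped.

(2.2952, 1.8703, -1.3514)

θ' = 0.5236 + -1.25·1.5 = -1.3514
R = v/ω = 0.25/-1.25 = -0.2000
x' = 2 + -0.2000·(sin -1.3514 − sin 0.5236) = 2.2952
y' = 2 − -0.2000·(cos -1.3514 − cos 0.5236) = 1.8703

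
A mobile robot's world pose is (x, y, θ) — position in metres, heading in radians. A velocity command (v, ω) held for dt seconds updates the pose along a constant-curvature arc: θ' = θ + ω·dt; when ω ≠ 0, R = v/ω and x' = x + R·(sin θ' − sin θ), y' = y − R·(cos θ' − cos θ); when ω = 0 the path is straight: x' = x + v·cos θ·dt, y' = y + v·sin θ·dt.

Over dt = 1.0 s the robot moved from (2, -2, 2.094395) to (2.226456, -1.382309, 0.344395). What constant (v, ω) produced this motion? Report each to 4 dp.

v = 0.7500, ω = -1.7500

Δθ = 0.344395 − 2.094395 = -1.750000
ω = Δθ/dt = -1.750000/1.0 = -1.7500
R = −Δy/(cos θ' − cos θ) = -0.4286
v = R·ω = -0.4286·-1.7500 = 0.7500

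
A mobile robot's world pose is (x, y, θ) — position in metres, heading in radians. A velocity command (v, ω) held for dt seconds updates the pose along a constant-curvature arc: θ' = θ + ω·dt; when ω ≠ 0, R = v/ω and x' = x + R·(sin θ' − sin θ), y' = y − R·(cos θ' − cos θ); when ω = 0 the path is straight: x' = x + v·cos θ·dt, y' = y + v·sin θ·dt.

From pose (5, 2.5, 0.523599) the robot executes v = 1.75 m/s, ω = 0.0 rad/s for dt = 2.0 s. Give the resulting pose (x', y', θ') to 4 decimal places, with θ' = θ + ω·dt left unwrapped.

θ' = 0.5236 + 0.0·2.0 = 0.5236
ω = 0 → straight: x' = 5 + 1.75·cos(0.5236)·2.0 = 8.0311
y' = 2.5 + 1.75·sin(0.5236)·2.0 = 4.2500

(8.0311, 4.2500, 0.5236)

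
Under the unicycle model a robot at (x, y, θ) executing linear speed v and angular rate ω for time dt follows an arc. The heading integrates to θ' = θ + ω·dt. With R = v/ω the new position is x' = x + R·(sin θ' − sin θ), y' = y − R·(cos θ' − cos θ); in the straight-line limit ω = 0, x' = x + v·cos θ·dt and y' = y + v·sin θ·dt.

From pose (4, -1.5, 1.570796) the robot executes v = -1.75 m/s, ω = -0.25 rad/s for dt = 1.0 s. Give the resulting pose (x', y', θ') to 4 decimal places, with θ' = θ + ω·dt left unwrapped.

θ' = 1.5708 + -0.25·1.0 = 1.3208
R = v/ω = -1.75/-0.25 = 7.0000
x' = 4 + 7.0000·(sin 1.3208 − sin 1.5708) = 3.7824
y' = -1.5 − 7.0000·(cos 1.3208 − cos 1.5708) = -3.2318

(3.7824, -3.2318, 1.3208)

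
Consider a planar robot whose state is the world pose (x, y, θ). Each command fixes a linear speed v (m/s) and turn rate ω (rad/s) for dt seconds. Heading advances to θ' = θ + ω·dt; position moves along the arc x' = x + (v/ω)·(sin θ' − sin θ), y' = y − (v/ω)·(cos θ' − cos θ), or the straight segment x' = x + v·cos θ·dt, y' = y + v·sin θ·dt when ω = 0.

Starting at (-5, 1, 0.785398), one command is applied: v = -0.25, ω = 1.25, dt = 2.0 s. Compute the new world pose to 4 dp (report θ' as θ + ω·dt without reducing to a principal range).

(-4.8299, 0.6606, 3.2854)

θ' = 0.7854 + 1.25·2.0 = 3.2854
R = v/ω = -0.25/1.25 = -0.2000
x' = -5 + -0.2000·(sin 3.2854 − sin 0.7854) = -4.8299
y' = 1 − -0.2000·(cos 3.2854 − cos 0.7854) = 0.6606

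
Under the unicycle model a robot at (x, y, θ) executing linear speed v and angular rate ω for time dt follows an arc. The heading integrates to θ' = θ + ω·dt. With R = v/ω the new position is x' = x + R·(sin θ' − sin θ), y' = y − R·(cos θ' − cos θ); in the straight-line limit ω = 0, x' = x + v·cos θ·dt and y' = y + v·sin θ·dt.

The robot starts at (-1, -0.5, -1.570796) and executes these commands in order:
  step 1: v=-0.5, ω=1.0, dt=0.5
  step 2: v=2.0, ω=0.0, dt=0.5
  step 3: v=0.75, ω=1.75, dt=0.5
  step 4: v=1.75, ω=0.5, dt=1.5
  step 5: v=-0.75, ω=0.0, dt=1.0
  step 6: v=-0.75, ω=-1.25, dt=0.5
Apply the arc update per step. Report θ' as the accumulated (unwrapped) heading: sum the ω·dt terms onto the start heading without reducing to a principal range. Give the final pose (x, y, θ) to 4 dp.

(1.2379, -1.3788, -0.0708)

step 1: θ'=-1.0708 (R=-0.5000) → pose (-1.0612, -0.2603, -1.0708)
step 2: θ'=-1.0708 (straight) → pose (-0.5818, -1.1379, -1.0708)
step 3: θ'=-0.1958 (R=0.4286) → pose (-0.2891, -1.3528, -0.1958)
step 4: θ'=0.5542 (R=3.5000) → pose (2.2338, -0.8958, 0.5542)
step 5: θ'=0.5542 (straight) → pose (1.5961, -1.2905, 0.5542)
step 6: θ'=-0.0708 (R=0.6000) → pose (1.2379, -1.3788, -0.0708)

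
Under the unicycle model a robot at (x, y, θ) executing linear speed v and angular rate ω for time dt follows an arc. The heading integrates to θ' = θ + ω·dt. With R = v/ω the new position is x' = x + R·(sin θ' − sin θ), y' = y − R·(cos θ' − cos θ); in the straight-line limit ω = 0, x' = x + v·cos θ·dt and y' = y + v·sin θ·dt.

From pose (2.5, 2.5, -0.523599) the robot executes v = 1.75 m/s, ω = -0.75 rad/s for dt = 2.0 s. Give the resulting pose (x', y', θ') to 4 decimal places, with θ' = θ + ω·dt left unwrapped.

θ' = -0.5236 + -0.75·2.0 = -2.0236
R = v/ω = 1.75/-0.75 = -2.3333
x' = 2.5 + -2.3333·(sin -2.0236 − sin -0.5236) = 3.4315
y' = 2.5 − -2.3333·(cos -2.0236 − cos -0.5236) = -0.5415

(3.4315, -0.5415, -2.0236)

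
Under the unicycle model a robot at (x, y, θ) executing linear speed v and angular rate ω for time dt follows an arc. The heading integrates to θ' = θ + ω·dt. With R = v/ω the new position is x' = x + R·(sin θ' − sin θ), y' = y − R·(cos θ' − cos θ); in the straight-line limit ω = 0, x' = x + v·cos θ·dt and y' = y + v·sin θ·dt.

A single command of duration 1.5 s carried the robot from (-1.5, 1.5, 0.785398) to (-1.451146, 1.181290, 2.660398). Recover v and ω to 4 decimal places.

v = -0.2500, ω = 1.2500

Δθ = 2.660398 − 0.785398 = 1.875000
ω = Δθ/dt = 1.875000/1.5 = 1.2500
R = −Δy/(cos θ' − cos θ) = -0.2000
v = R·ω = -0.2000·1.2500 = -0.2500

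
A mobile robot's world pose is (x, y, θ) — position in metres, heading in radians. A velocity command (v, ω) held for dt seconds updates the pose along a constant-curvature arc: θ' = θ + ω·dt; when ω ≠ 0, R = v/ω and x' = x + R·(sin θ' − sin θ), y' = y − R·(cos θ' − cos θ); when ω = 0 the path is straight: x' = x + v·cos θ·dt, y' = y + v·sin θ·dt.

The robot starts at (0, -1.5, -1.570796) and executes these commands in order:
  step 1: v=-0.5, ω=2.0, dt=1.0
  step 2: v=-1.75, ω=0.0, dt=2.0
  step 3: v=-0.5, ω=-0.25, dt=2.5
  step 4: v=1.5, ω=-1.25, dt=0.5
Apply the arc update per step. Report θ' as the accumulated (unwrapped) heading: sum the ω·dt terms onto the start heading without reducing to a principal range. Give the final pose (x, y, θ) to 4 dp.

step 1: θ'=0.4292 (R=-0.2500) → pose (-0.3540, -1.2727, 0.4292)
step 2: θ'=0.4292 (straight) → pose (-3.5366, -2.7292, 0.4292)
step 3: θ'=-0.1958 (R=2.0000) → pose (-4.7580, -2.8724, -0.1958)
step 4: θ'=-0.8208 (R=-1.2000) → pose (-4.1134, -3.2315, -0.8208)

(-4.1134, -3.2315, -0.8208)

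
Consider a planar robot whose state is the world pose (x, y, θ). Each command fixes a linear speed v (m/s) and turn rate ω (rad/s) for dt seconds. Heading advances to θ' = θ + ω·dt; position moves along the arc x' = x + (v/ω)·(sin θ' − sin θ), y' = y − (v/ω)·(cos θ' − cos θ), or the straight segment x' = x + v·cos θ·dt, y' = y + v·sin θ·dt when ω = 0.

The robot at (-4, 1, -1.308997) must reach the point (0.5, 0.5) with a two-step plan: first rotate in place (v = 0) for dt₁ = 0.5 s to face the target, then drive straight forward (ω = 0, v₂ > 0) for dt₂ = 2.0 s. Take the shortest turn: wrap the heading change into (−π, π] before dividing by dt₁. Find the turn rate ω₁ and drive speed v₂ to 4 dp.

ω₁ = 2.3967, v₂ = 2.2638

heading to target = atan2(0.5−1, 0.5−-4) = -0.1107
Δθ = wrap(-0.1107 − -1.3090) = 1.1983; ω₁ = Δθ/dt₁ = 2.3967
distance = √((0.5−-4)² + (0.5−1)²) = 4.5277; v₂ = distance/dt₂ = 2.2638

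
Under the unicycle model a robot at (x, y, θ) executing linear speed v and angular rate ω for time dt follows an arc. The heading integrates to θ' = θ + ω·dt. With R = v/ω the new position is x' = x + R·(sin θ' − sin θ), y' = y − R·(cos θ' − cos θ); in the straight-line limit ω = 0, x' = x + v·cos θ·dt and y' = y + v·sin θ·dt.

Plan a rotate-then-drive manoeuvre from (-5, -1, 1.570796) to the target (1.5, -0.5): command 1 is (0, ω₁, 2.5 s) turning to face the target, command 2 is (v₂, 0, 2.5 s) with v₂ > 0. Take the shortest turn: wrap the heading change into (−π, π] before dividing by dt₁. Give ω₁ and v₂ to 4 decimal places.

heading to target = atan2(-0.5−-1, 1.5−-5) = 0.0768
Δθ = wrap(0.0768 − 1.5708) = -1.4940; ω₁ = Δθ/dt₁ = -0.5976
distance = √((1.5−-5)² + (-0.5−-1)²) = 6.5192; v₂ = distance/dt₂ = 2.6077

ω₁ = -0.5976, v₂ = 2.6077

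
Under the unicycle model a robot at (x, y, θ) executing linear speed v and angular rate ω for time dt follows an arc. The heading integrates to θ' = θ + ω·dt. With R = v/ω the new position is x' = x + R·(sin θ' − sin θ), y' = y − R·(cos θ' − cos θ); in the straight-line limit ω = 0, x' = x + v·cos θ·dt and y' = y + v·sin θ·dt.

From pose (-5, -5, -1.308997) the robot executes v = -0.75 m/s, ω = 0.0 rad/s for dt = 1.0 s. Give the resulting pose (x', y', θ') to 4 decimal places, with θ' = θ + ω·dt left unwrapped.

(-5.1941, -4.2756, -1.3090)

θ' = -1.3090 + 0.0·1.0 = -1.3090
ω = 0 → straight: x' = -5 + -0.75·cos(-1.3090)·1.0 = -5.1941
y' = -5 + -0.75·sin(-1.3090)·1.0 = -4.2756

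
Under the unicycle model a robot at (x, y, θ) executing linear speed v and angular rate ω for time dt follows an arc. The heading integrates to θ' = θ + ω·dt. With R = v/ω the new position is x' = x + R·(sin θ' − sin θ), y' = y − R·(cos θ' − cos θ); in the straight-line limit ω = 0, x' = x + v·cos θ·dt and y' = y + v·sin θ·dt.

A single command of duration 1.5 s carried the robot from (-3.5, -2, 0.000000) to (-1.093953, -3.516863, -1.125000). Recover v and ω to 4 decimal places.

Δθ = -1.125000 − 0.000000 = -1.125000
ω = Δθ/dt = -1.125000/1.5 = -0.7500
R = Δx/(sin θ' − sin θ) = -2.6667
v = R·ω = -2.6667·-0.7500 = 2.0000

v = 2.0000, ω = -0.7500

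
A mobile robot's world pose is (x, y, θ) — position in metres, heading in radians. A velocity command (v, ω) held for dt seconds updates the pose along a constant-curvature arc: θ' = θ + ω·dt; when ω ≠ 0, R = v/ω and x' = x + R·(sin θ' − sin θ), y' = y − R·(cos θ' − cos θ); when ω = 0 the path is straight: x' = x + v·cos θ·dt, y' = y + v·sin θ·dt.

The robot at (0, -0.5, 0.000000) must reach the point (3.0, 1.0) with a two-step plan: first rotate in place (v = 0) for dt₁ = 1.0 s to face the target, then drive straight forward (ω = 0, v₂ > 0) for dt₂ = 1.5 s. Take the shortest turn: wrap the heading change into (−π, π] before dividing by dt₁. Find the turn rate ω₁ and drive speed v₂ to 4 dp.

heading to target = atan2(1−-0.5, 3−0) = 0.4636
Δθ = wrap(0.4636 − 0.0000) = 0.4636; ω₁ = Δθ/dt₁ = 0.4636
distance = √((3−0)² + (1−-0.5)²) = 3.3541; v₂ = distance/dt₂ = 2.2361

ω₁ = 0.4636, v₂ = 2.2361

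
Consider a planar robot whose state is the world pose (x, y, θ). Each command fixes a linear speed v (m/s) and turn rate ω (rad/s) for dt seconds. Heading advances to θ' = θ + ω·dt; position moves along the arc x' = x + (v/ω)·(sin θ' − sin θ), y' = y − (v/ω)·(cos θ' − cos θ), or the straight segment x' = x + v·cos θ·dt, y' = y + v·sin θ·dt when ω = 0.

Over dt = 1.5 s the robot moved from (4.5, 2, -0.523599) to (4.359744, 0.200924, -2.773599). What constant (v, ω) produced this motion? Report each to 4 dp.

Δθ = -2.773599 − -0.523599 = -2.250000
ω = Δθ/dt = -2.250000/1.5 = -1.5000
R = −Δy/(cos θ' − cos θ) = -1.0000
v = R·ω = -1.0000·-1.5000 = 1.5000

v = 1.5000, ω = -1.5000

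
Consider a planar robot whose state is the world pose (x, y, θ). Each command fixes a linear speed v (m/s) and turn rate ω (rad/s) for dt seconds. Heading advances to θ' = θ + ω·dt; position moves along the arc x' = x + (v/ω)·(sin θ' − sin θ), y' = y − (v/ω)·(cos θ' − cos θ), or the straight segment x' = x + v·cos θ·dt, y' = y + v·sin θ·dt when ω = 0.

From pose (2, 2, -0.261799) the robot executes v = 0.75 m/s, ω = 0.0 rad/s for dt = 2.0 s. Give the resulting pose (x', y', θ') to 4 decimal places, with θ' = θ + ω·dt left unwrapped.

(3.4489, 1.6118, -0.2618)

θ' = -0.2618 + 0.0·2.0 = -0.2618
ω = 0 → straight: x' = 2 + 0.75·cos(-0.2618)·2.0 = 3.4489
y' = 2 + 0.75·sin(-0.2618)·2.0 = 1.6118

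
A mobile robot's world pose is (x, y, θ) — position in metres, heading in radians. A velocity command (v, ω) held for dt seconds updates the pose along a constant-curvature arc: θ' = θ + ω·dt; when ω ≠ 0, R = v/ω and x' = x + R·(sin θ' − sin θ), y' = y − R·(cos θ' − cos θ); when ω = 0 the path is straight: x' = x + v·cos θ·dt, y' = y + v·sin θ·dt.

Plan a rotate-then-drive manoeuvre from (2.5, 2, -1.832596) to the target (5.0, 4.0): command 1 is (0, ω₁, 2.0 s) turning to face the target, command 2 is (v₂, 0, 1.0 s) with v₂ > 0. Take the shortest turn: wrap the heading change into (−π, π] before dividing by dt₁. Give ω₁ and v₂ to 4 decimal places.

ω₁ = 1.2537, v₂ = 3.2016

heading to target = atan2(4−2, 5−2.5) = 0.6747
Δθ = wrap(0.6747 − -1.8326) = 2.5073; ω₁ = Δθ/dt₁ = 1.2537
distance = √((5−2.5)² + (4−2)²) = 3.2016; v₂ = distance/dt₂ = 3.2016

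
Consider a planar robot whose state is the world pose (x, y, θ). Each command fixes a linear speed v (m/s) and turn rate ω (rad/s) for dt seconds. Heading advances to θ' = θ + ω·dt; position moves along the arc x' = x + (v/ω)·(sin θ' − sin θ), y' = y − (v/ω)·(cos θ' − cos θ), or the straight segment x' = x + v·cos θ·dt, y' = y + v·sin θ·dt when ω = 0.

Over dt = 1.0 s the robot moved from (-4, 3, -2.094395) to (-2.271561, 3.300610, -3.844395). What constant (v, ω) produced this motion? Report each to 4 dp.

v = -2.0000, ω = -1.7500

Δθ = -3.844395 − -2.094395 = -1.750000
ω = Δθ/dt = -1.750000/1.0 = -1.7500
R = Δx/(sin θ' − sin θ) = 1.1429
v = R·ω = 1.1429·-1.7500 = -2.0000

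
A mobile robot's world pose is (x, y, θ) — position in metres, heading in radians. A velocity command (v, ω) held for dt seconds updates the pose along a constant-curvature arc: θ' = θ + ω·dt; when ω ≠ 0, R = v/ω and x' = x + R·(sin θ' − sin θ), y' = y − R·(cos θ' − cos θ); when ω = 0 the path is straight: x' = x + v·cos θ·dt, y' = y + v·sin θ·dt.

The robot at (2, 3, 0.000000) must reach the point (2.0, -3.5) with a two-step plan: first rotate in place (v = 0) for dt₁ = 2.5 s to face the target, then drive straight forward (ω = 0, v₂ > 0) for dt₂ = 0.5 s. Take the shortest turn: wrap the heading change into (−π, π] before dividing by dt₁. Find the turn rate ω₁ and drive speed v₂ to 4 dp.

heading to target = atan2(-3.5−3, 2−2) = -1.5708
Δθ = wrap(-1.5708 − 0.0000) = -1.5708; ω₁ = Δθ/dt₁ = -0.6283
distance = √((2−2)² + (-3.5−3)²) = 6.5000; v₂ = distance/dt₂ = 13.0000

ω₁ = -0.6283, v₂ = 13.0000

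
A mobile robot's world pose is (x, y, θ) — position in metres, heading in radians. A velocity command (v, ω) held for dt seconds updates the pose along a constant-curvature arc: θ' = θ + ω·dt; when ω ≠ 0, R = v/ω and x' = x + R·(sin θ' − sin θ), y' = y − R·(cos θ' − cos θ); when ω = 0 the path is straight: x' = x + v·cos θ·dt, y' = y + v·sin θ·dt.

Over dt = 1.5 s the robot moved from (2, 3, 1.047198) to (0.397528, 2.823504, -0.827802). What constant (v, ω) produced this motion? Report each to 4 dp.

Δθ = -0.827802 − 1.047198 = -1.875000
ω = Δθ/dt = -1.875000/1.5 = -1.2500
R = Δx/(sin θ' − sin θ) = 1.0000
v = R·ω = 1.0000·-1.2500 = -1.2500

v = -1.2500, ω = -1.2500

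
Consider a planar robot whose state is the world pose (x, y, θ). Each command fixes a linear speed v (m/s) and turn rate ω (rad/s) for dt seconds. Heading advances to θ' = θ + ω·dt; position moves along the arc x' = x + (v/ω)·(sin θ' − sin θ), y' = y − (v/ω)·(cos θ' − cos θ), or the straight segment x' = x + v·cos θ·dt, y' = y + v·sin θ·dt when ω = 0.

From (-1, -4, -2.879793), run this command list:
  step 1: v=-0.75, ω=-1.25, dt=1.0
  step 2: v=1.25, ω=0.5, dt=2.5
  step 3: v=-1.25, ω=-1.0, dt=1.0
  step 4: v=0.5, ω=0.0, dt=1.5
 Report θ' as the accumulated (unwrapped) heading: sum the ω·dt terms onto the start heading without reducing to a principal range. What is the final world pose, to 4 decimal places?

step 1: θ'=-4.1298 (R=0.6000) → pose (-0.3437, -4.2494, -4.1298)
step 2: θ'=-2.8798 (R=2.5000) → pose (-3.0783, -3.2101, -2.8798)
step 3: θ'=-3.8798 (R=1.2500) → pose (-1.9136, -3.4929, -3.8798)
step 4: θ'=-3.8798 (straight) → pose (-2.4684, -2.9882, -3.8798)

(-2.4684, -2.9882, -3.8798)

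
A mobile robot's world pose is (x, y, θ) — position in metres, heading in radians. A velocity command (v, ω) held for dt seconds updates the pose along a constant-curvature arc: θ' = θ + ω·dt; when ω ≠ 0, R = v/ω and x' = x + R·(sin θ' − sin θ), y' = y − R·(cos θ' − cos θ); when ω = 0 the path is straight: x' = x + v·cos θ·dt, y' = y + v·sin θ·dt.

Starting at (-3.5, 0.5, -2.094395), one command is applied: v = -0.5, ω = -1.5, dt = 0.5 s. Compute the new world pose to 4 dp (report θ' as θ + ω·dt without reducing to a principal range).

(-3.3089, 0.6521, -2.8444)

θ' = -2.0944 + -1.5·0.5 = -2.8444
R = v/ω = -0.5/-1.5 = 0.3333
x' = -3.5 + 0.3333·(sin -2.8444 − sin -2.0944) = -3.3089
y' = 0.5 − 0.3333·(cos -2.8444 − cos -2.0944) = 0.6521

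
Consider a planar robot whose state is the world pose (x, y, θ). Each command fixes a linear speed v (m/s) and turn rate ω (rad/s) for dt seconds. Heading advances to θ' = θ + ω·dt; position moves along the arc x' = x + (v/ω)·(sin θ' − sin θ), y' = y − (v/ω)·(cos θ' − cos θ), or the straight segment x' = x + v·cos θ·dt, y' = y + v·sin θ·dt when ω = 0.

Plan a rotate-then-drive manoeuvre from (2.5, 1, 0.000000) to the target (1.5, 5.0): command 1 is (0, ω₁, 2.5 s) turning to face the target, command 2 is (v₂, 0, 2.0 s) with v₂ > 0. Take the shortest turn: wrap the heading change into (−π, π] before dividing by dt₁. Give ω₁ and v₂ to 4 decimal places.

ω₁ = 0.7263, v₂ = 2.0616

heading to target = atan2(5−1, 1.5−2.5) = 1.8158
Δθ = wrap(1.8158 − 0.0000) = 1.8158; ω₁ = Δθ/dt₁ = 0.7263
distance = √((1.5−2.5)² + (5−1)²) = 4.1231; v₂ = distance/dt₂ = 2.0616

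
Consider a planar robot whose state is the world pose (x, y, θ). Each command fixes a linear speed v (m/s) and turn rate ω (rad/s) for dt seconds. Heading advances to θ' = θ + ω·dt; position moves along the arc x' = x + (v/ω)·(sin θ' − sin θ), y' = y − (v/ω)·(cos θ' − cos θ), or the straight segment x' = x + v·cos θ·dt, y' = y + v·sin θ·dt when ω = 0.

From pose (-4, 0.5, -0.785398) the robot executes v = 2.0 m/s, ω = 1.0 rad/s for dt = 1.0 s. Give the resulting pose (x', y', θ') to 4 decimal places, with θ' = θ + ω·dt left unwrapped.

θ' = -0.7854 + 1.0·1.0 = 0.2146
R = v/ω = 2.0/1.0 = 2.0000
x' = -4 + 2.0000·(sin 0.2146 − sin -0.7854) = -2.1599
y' = 0.5 − 2.0000·(cos 0.2146 − cos -0.7854) = -0.0399

(-2.1599, -0.0399, 0.2146)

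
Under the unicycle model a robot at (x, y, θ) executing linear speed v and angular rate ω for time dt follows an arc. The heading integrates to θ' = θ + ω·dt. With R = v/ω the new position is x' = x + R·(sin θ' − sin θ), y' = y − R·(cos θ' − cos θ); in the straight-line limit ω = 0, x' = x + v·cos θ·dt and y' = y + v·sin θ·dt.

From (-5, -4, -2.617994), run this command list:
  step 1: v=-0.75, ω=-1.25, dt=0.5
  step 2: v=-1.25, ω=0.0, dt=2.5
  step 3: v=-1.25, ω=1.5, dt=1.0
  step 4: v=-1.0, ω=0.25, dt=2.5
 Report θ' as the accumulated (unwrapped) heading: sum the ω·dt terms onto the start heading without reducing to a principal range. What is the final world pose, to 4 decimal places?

(-0.9689, -1.1174, -1.1180)

step 1: θ'=-3.2430 (R=0.6000) → pose (-4.6393, -3.9227, -3.2430)
step 2: θ'=-3.2430 (straight) → pose (-1.5303, -4.2390, -3.2430)
step 3: θ'=-1.7430 (R=-0.8333) → pose (-0.6250, -3.5528, -1.7430)
step 4: θ'=-1.1180 (R=-4.0000) → pose (-0.9689, -1.1174, -1.1180)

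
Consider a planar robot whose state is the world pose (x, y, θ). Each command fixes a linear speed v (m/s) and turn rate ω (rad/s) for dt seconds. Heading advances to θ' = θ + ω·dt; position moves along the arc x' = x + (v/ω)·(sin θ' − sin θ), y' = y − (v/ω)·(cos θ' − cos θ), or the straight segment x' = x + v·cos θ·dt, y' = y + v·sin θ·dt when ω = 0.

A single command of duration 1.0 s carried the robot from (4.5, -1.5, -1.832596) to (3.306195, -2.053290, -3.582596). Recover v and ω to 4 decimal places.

Δθ = -3.582596 − -1.832596 = -1.750000
ω = Δθ/dt = -1.750000/1.0 = -1.7500
R = Δx/(sin θ' − sin θ) = -0.8571
v = R·ω = -0.8571·-1.7500 = 1.5000

v = 1.5000, ω = -1.7500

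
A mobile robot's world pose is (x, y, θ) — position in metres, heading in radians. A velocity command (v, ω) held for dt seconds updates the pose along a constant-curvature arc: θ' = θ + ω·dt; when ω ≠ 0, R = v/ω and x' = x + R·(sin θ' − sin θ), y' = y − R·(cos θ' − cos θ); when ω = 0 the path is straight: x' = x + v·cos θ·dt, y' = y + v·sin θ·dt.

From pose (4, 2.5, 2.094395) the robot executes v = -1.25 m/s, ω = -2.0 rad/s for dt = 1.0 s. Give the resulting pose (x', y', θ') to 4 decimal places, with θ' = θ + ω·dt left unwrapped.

θ' = 2.0944 + -2.0·1.0 = 0.0944
R = v/ω = -1.25/-2.0 = 0.6250
x' = 4 + 0.6250·(sin 0.0944 − sin 2.0944) = 3.5176
y' = 2.5 − 0.6250·(cos 0.0944 − cos 2.0944) = 1.5653

(3.5176, 1.5653, 0.0944)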